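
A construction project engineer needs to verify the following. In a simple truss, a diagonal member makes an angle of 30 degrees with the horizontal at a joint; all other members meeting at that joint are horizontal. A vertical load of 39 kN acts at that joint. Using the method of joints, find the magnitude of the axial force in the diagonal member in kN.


At the joint, only the diagonal has a vertical component, so vertical equilibrium gives:
F * sin(30) = 39
F = 39 / sin(30)
= 39 / 0.5
= 78.0 kN

78.0 kN


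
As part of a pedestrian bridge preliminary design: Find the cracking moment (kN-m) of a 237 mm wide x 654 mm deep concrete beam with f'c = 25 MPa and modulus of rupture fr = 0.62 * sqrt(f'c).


fr = 0.62 * sqrt(25) = 0.62 * 5.0 = 3.1 MPa
I = 237 * 654^3 / 12 = 5524593714.0 mm^4
y_t = 327.0 mm
M_cr = fr * I / y_t = 3.1 * 5524593714.0 / 327.0 N-mm
= 52.3738 kN-m

52.3738 kN-m


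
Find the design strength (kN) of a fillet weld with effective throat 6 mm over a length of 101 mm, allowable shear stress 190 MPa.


Strength = throat * length * allowable stress
= 6 * 101 * 190 N
= 115140 N
= 115.14 kN

115.14 kN


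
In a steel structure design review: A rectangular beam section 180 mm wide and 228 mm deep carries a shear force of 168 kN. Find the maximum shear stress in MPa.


A = b * h = 180 * 228 = 41040 mm^2
V = 168 kN = 168000.0 N
tau_max = 1.5 * V / A = 1.5 * 168000.0 / 41040
= 6.1404 MPa

6.1404 MPa


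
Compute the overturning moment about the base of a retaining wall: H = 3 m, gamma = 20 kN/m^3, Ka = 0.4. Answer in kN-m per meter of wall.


Pa = 0.5 * Ka * gamma * H^2
= 0.5 * 0.4 * 20 * 3^2
= 36.0 kN/m
Arm = H / 3 = 3 / 3 = 1.0 m
Mo = Pa * arm = Pa * H / 3 = 36.0 * 3 / 3 = 36.0 kN-m/m

36.0 kN-m/m


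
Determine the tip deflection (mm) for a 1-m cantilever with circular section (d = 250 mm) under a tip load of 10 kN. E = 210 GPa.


I = pi * d^4 / 64 = pi * 250^4 / 64 = 191747598.49 mm^4
L = 1000.0 mm, P = 10000.0 N, E = 210000.0 MPa
delta = P * L^3 / (3 * E * I)
= 10000.0 * 1000.0^3 / (3 * 210000.0 * 191747598.49)
= 0.0828 mm

0.0828 mm


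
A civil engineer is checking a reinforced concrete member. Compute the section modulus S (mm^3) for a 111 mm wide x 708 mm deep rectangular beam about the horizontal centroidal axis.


S = b * h^2 / 6
= 111 * 708^2 / 6
= 111 * 501264 / 6
= 9273384.0 mm^3

9273384.0 mm^3


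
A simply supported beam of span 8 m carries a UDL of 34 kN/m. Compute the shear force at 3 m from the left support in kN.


R_A = w * L / 2 = 34 * 8 / 2 = 136.0 kN
V(x) = R_A - w * x = 136.0 - 34 * 3
= 34.0 kN

34.0 kN


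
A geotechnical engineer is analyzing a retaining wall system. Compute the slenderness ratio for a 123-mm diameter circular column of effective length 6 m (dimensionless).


Radius of gyration r = d / 4 = 123 / 4 = 30.75 mm
L_eff = 6000.0 mm
Slenderness ratio = L / r = 6000.0 / 30.75 = 195.12 (dimensionless)

195.12 (dimensionless)


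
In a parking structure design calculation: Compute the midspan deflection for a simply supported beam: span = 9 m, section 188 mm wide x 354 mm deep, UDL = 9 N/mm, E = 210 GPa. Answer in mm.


I = 188 * 354^3 / 12 = 695002536.0 mm^4
L = 9000.0 mm, w = 9 N/mm, E = 210000.0 MPa
delta = 5 * w * L^4 / (384 * E * I)
= 5 * 9 * 9000.0^4 / (384 * 210000.0 * 695002536.0)
= 5.268 mm

5.268 mm


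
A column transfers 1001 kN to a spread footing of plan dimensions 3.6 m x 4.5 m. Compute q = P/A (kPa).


A = 3.6 * 4.5 = 16.2 m^2
q = P / A = 1001 / 16.2
= 61.7901 kPa

61.7901 kPa


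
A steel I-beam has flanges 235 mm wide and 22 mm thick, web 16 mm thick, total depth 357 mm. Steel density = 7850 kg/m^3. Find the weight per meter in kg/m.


A_flanges = 2 * 235 * 22 = 10340 mm^2
A_web = (357 - 2 * 22) * 16 = 5008 mm^2
A_total = 10340 + 5008 = 15348 mm^2 = 0.015348 m^2
Weight = rho * A = 7850 * 0.015348 = 120.4818 kg/m

120.4818 kg/m


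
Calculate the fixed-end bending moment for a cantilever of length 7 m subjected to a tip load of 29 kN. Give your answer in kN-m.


For a cantilever with a point load at the free end:
M_max = P * L = 29 * 7 = 203 kN-m

203 kN-m


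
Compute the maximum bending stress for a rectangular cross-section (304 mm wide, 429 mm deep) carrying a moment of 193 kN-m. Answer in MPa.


I = b * h^3 / 12 = 304 * 429^3 / 12 = 2000157588.0 mm^4
y = h / 2 = 429 / 2 = 214.5 mm
M = 193 kN-m = 193000000.0 N-mm
sigma = M * y / I = 193000000.0 * 214.5 / 2000157588.0
= 20.7 MPa

20.7 MPa


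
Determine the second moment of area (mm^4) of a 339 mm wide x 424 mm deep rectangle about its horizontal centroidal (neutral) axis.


I = b * h^3 / 12
= 339 * 424^3 / 12
= 339 * 76225024 / 12
= 2153356928.0 mm^4

2153356928.0 mm^4


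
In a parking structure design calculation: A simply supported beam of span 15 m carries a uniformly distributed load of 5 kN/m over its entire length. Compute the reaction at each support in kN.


Total load = w * L = 5 * 15 = 75 kN
By symmetry, each reaction R = total / 2 = 75 / 2 = 37.5 kN

37.5 kN


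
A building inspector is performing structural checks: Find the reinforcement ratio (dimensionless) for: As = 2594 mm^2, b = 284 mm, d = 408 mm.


rho = As / (b * d)
= 2594 / (284 * 408)
= 2594 / 115872
= 0.022387 (dimensionless)

0.022387 (dimensionless)


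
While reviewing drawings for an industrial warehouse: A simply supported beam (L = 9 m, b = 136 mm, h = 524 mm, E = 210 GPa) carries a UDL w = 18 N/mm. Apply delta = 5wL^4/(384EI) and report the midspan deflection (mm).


I = 136 * 524^3 / 12 = 1630615338.67 mm^4
L = 9000.0 mm, w = 18 N/mm, E = 210000.0 MPa
delta = 5 * w * L^4 / (384 * E * I)
= 5 * 18 * 9000.0^4 / (384 * 210000.0 * 1630615338.67)
= 4.4907 mm

4.4907 mm


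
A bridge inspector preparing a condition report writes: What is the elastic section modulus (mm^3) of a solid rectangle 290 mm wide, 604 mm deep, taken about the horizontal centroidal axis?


S = b * h^2 / 6
= 290 * 604^2 / 6
= 290 * 364816 / 6
= 17632773.33 mm^3

17632773.33 mm^3


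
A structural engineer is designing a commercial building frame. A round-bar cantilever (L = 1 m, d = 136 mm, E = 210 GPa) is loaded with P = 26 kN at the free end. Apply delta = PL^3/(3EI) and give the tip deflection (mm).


I = pi * d^4 / 64 = pi * 136^4 / 64 = 16792893.44 mm^4
L = 1000.0 mm, P = 26000.0 N, E = 210000.0 MPa
delta = P * L^3 / (3 * E * I)
= 26000.0 * 1000.0^3 / (3 * 210000.0 * 16792893.44)
= 2.4576 mm

2.4576 mm


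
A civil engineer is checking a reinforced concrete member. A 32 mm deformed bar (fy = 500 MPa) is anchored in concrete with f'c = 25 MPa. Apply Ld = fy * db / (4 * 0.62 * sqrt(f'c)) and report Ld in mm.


Ld = (fy * db) / (4 * 0.62 * sqrt(f'c))
= (500 * 32) / (4 * 0.62 * sqrt(25))
= 16000 / 12.4
= 1290.32 mm

1290.32 mm


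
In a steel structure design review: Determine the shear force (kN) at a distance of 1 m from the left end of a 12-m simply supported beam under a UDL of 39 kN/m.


R_A = w * L / 2 = 39 * 12 / 2 = 234.0 kN
V(x) = R_A - w * x = 234.0 - 39 * 1
= 195.0 kN

195.0 kN


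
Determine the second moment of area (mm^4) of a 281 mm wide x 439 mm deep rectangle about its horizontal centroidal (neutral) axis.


I = b * h^3 / 12
= 281 * 439^3 / 12
= 281 * 84604519 / 12
= 1981155819.92 mm^4

1981155819.92 mm^4


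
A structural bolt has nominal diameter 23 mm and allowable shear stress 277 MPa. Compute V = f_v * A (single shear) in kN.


A = pi * d^2 / 4 = pi * 23^2 / 4 = 415.4756 mm^2
V = f_v * A / 1000 = 277 * 415.4756 / 1000
= 115.0867 kN

115.0867 kN


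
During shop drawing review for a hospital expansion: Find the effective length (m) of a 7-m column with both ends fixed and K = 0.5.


L_eff = K * L
= 0.5 * 7
= 3.5 m

3.5 m


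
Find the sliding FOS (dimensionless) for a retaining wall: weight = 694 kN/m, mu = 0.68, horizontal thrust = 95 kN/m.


Resisting force = mu * W = 0.68 * 694 = 471.92 kN/m
FOS = Resisting / Driving = 471.92 / 95
= 4.9676 (dimensionless)

4.9676 (dimensionless)


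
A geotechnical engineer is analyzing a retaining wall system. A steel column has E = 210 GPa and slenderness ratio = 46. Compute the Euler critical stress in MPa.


sigma_cr = pi^2 * E / lambda^2
= 9.8696 * 210000.0 / 46^2
= 9.8696 * 210000.0 / 2116
= 979.4976 MPa

979.4976 MPa


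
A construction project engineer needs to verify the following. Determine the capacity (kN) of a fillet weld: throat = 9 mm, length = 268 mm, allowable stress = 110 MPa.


Strength = throat * length * allowable stress
= 9 * 268 * 110 N
= 265320 N
= 265.32 kN

265.32 kN


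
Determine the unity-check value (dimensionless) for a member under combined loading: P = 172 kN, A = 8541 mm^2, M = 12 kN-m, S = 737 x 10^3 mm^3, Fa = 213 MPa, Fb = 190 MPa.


f_a = P / A = 172000.0 / 8541 = 20.1382 MPa
f_b = M / S = 12000000.0 / 737000.0 = 16.2822 MPa
Ratio = f_a / Fa + f_b / Fb
= 20.1382 / 213 + 16.2822 / 190
= 0.1802 (dimensionless)

0.1802 (dimensionless)


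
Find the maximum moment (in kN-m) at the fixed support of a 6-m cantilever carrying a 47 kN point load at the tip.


For a cantilever with a point load at the free end:
M_max = P * L = 47 * 6 = 282 kN-m

282 kN-m


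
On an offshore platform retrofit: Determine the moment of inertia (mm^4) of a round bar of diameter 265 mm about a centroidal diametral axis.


r = d / 2 = 265 / 2 = 132.5 mm
I = pi * r^4 / 4 = pi * 132.5^4 / 4
= 242076925.22 mm^4

242076925.22 mm^4


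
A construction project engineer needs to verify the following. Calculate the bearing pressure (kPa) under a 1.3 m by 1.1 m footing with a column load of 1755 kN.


A = 1.3 * 1.1 = 1.43 m^2
q = P / A = 1755 / 1.43
= 1227.2727 kPa

1227.2727 kPa


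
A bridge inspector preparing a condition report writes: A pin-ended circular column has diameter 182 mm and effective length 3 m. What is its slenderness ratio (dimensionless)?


Radius of gyration r = d / 4 = 182 / 4 = 45.5 mm
L_eff = 3000.0 mm
Slenderness ratio = L / r = 3000.0 / 45.5 = 65.93 (dimensionless)

65.93 (dimensionless)


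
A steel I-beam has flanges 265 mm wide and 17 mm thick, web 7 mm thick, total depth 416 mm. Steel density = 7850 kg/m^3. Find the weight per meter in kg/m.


A_flanges = 2 * 265 * 17 = 9010 mm^2
A_web = (416 - 2 * 17) * 7 = 2674 mm^2
A_total = 9010 + 2674 = 11684 mm^2 = 0.011684 m^2
Weight = rho * A = 7850 * 0.011684 = 91.7194 kg/m

91.7194 kg/m


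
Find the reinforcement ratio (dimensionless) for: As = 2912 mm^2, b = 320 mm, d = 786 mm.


rho = As / (b * d)
= 2912 / (320 * 786)
= 2912 / 251520
= 0.011578 (dimensionless)

0.011578 (dimensionless)


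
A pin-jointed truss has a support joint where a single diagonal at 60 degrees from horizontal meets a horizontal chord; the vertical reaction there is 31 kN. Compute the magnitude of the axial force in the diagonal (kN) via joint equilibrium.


At the joint, only the diagonal has a vertical component, so vertical equilibrium gives:
F * sin(60) = 31
F = 31 / sin(60)
= 31 / 0.866025
= 35.8 kN

35.8 kN


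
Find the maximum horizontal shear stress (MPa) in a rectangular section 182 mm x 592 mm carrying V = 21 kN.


A = b * h = 182 * 592 = 107744 mm^2
V = 21 kN = 21000.0 N
tau_max = 1.5 * V / A = 1.5 * 21000.0 / 107744
= 0.2924 MPa

0.2924 MPa


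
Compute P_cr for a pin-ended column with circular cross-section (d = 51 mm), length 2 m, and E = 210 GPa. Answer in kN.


I = pi * d^4 / 64 = 332086.03 mm^4
L = 2000.0 mm
P_cr = pi^2 * E * I / L^2
= 9.8696 * 210000.0 * 332086.03 / 2000.0^2
= 172071.78 N = 172.0718 kN

172.0718 kN


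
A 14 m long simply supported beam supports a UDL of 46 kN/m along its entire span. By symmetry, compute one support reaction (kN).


Total load = w * L = 46 * 14 = 644 kN
By symmetry, each reaction R = total / 2 = 644 / 2 = 322.0 kN

322.0 kN


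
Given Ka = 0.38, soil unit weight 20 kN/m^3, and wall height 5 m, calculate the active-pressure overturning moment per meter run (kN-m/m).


Pa = 0.5 * Ka * gamma * H^2
= 0.5 * 0.38 * 20 * 5^2
= 95.0 kN/m
Arm = H / 3 = 5 / 3 = 1.6667 m
Mo = Pa * arm = Pa * H / 3 = 95.0 * 5 / 3 = 158.3333 kN-m/m

158.3333 kN-m/m


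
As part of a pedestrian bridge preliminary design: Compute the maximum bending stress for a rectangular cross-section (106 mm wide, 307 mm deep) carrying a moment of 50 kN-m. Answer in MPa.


I = b * h^3 / 12 = 106 * 307^3 / 12 = 255587579.83 mm^4
y = h / 2 = 307 / 2 = 153.5 mm
M = 50 kN-m = 50000000.0 N-mm
sigma = M * y / I = 50000000.0 * 153.5 / 255587579.83
= 30.03 MPa

30.03 MPa


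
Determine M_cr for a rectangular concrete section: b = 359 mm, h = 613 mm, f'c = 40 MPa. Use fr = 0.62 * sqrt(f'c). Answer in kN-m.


fr = 0.62 * sqrt(40) = 0.62 * 6.3246 = 3.9212 MPa
I = 359 * 613^3 / 12 = 6891196376.92 mm^4
y_t = 306.5 mm
M_cr = fr * I / y_t = 3.9212 * 6891196376.92 / 306.5 N-mm
= 88.1629 kN-m

88.1629 kN-m


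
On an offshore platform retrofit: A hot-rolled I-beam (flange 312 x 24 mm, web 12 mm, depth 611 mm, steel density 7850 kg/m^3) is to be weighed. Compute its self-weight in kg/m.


A_flanges = 2 * 312 * 24 = 14976 mm^2
A_web = (611 - 2 * 24) * 12 = 6756 mm^2
A_total = 14976 + 6756 = 21732 mm^2 = 0.021732 m^2
Weight = rho * A = 7850 * 0.021732 = 170.5962 kg/m

170.5962 kg/m


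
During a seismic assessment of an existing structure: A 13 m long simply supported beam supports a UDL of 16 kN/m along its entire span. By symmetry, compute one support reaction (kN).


Total load = w * L = 16 * 13 = 208 kN
By symmetry, each reaction R = total / 2 = 208 / 2 = 104.0 kN

104.0 kN


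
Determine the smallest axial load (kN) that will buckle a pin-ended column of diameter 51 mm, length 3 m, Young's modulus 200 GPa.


I = pi * d^4 / 64 = 332086.03 mm^4
L = 3000.0 mm
P_cr = pi^2 * E * I / L^2
= 9.8696 * 200000.0 * 332086.03 / 3000.0^2
= 72834.62 N = 72.8346 kN

72.8346 kN


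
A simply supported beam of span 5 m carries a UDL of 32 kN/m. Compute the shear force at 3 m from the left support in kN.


R_A = w * L / 2 = 32 * 5 / 2 = 80.0 kN
V(x) = R_A - w * x = 80.0 - 32 * 3
= -16.0 kN

-16.0 kN


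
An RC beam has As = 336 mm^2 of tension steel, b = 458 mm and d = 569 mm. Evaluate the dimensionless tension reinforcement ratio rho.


rho = As / (b * d)
= 336 / (458 * 569)
= 336 / 260602
= 0.001289 (dimensionless)

0.001289 (dimensionless)


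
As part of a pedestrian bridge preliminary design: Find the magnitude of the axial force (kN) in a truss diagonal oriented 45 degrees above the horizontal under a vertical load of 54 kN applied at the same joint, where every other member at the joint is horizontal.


At the joint, only the diagonal has a vertical component, so vertical equilibrium gives:
F * sin(45) = 54
F = 54 / sin(45)
= 54 / 0.707107
= 76.37 kN

76.37 kN


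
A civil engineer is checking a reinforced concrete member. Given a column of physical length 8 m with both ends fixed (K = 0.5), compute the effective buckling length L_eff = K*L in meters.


L_eff = K * L
= 0.5 * 8
= 4.0 m

4.0 m


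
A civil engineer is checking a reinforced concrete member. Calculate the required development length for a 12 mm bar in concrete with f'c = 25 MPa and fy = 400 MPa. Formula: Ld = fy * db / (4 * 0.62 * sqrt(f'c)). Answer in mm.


Ld = (fy * db) / (4 * 0.62 * sqrt(f'c))
= (400 * 12) / (4 * 0.62 * sqrt(25))
= 4800 / 12.4
= 387.1 mm

387.1 mm


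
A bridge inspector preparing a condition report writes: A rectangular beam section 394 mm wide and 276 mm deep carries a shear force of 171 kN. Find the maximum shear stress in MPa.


A = b * h = 394 * 276 = 108744 mm^2
V = 171 kN = 171000.0 N
tau_max = 1.5 * V / A = 1.5 * 171000.0 / 108744
= 2.3588 MPa

2.3588 MPa


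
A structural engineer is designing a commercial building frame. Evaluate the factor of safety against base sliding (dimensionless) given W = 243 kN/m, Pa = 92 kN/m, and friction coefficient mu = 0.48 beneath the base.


Resisting force = mu * W = 0.48 * 243 = 116.64 kN/m
FOS = Resisting / Driving = 116.64 / 92
= 1.2678 (dimensionless)

1.2678 (dimensionless)


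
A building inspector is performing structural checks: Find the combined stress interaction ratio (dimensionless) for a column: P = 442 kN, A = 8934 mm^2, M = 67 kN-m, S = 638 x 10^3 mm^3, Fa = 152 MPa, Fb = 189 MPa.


f_a = P / A = 442000.0 / 8934 = 49.4739 MPa
f_b = M / S = 67000000.0 / 638000.0 = 105.0157 MPa
Ratio = f_a / Fa + f_b / Fb
= 49.4739 / 152 + 105.0157 / 189
= 0.8811 (dimensionless)

0.8811 (dimensionless)


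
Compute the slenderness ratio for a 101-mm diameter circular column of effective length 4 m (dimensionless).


Radius of gyration r = d / 4 = 101 / 4 = 25.25 mm
L_eff = 4000.0 mm
Slenderness ratio = L / r = 4000.0 / 25.25 = 158.42 (dimensionless)

158.42 (dimensionless)


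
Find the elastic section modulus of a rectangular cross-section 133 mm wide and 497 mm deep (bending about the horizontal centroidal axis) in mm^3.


S = b * h^2 / 6
= 133 * 497^2 / 6
= 133 * 247009 / 6
= 5475366.17 mm^3

5475366.17 mm^3


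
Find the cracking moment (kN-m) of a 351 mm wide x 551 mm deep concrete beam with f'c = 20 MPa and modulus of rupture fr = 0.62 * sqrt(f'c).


fr = 0.62 * sqrt(20) = 0.62 * 4.4721 = 2.7727 MPa
I = 351 * 551^3 / 12 = 4893061416.75 mm^4
y_t = 275.5 mm
M_cr = fr * I / y_t = 2.7727 * 4893061416.75 / 275.5 N-mm
= 49.2454 kN-m

49.2454 kN-m


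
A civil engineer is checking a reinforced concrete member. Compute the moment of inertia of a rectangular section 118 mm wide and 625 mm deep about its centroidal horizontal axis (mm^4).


I = b * h^3 / 12
= 118 * 625^3 / 12
= 118 * 244140625 / 12
= 2400716145.83 mm^4

2400716145.83 mm^4


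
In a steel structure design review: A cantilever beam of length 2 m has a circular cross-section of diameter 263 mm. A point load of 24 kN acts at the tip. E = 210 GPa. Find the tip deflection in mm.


I = pi * d^4 / 64 = pi * 263^4 / 64 = 234851258.98 mm^4
L = 2000.0 mm, P = 24000.0 N, E = 210000.0 MPa
delta = P * L^3 / (3 * E * I)
= 24000.0 * 2000.0^3 / (3 * 210000.0 * 234851258.98)
= 1.2977 mm

1.2977 mm


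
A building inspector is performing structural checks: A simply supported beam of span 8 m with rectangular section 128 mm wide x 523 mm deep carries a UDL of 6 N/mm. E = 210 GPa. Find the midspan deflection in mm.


I = 128 * 523^3 / 12 = 1525927114.67 mm^4
L = 8000.0 mm, w = 6 N/mm, E = 210000.0 MPa
delta = 5 * w * L^4 / (384 * E * I)
= 5 * 6 * 8000.0^4 / (384 * 210000.0 * 1525927114.67)
= 0.9986 mm

0.9986 mm


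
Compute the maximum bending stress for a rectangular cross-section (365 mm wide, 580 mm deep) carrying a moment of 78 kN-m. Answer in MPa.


I = b * h^3 / 12 = 365 * 580^3 / 12 = 5934656666.67 mm^4
y = h / 2 = 580 / 2 = 290.0 mm
M = 78 kN-m = 78000000.0 N-mm
sigma = M * y / I = 78000000.0 * 290.0 / 5934656666.67
= 3.81 MPa

3.81 MPa


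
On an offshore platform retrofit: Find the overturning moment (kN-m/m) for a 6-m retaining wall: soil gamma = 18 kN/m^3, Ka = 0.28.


Pa = 0.5 * Ka * gamma * H^2
= 0.5 * 0.28 * 18 * 6^2
= 90.72 kN/m
Arm = H / 3 = 6 / 3 = 2.0 m
Mo = Pa * arm = Pa * H / 3 = 90.72 * 6 / 3 = 181.44 kN-m/m

181.44 kN-m/m


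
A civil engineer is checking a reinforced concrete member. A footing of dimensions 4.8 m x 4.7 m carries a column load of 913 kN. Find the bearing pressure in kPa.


A = 4.8 * 4.7 = 22.56 m^2
q = P / A = 913 / 22.56
= 40.4699 kPa

40.4699 kPa


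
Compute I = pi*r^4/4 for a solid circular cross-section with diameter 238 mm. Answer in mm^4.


r = d / 2 = 238 / 2 = 119.0 mm
I = pi * r^4 / 4 = pi * 119.0^4 / 4
= 157498973.25 mm^4

157498973.25 mm^4


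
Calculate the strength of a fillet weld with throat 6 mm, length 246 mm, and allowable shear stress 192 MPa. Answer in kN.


Strength = throat * length * allowable stress
= 6 * 246 * 192 N
= 283392 N
= 283.39 kN

283.39 kN


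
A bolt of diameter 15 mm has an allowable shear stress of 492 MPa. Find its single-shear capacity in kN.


A = pi * d^2 / 4 = pi * 15^2 / 4 = 176.7146 mm^2
V = f_v * A / 1000 = 492 * 176.7146 / 1000
= 86.9436 kN

86.9436 kN


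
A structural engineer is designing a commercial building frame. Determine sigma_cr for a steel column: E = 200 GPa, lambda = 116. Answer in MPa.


sigma_cr = pi^2 * E / lambda^2
= 9.8696 * 200000.0 / 116^2
= 9.8696 * 200000.0 / 13456
= 146.6945 MPa

146.6945 MPa


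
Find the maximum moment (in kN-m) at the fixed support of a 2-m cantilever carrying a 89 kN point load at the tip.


For a cantilever with a point load at the free end:
M_max = P * L = 89 * 2 = 178 kN-m

178 kN-m


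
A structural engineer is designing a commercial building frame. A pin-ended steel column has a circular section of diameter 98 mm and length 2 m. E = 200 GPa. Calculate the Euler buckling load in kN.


I = pi * d^4 / 64 = 4527664.12 mm^4
L = 2000.0 mm
P_cr = pi^2 * E * I / L^2
= 9.8696 * 200000.0 * 4527664.12 / 2000.0^2
= 2234312.69 N = 2234.3127 kN

2234.3127 kN


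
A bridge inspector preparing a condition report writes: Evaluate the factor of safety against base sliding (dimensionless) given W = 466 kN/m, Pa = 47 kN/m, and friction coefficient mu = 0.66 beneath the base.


Resisting force = mu * W = 0.66 * 466 = 307.56 kN/m
FOS = Resisting / Driving = 307.56 / 47
= 6.5438 (dimensionless)

6.5438 (dimensionless)


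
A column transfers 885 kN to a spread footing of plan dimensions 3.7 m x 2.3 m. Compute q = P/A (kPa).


A = 3.7 * 2.3 = 8.51 m^2
q = P / A = 885 / 8.51
= 103.9953 kPa

103.9953 kPa


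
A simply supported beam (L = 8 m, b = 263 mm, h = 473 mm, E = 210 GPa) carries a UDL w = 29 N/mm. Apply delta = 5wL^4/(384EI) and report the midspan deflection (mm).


I = 263 * 473^3 / 12 = 2319305322.58 mm^4
L = 8000.0 mm, w = 29 N/mm, E = 210000.0 MPa
delta = 5 * w * L^4 / (384 * E * I)
= 5 * 29 * 8000.0^4 / (384 * 210000.0 * 2319305322.58)
= 3.1756 mm

3.1756 mm


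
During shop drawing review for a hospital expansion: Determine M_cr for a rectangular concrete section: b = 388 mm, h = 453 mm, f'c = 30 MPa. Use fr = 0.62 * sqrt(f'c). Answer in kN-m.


fr = 0.62 * sqrt(30) = 0.62 * 5.4772 = 3.3959 MPa
I = 388 * 453^3 / 12 = 3005696223.0 mm^4
y_t = 226.5 mm
M_cr = fr * I / y_t = 3.3959 * 3005696223.0 / 226.5 N-mm
= 45.0639 kN-m

45.0639 kN-m


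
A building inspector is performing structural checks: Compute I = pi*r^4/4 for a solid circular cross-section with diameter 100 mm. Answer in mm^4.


r = d / 2 = 100 / 2 = 50.0 mm
I = pi * r^4 / 4 = pi * 50.0^4 / 4
= 4908738.52 mm^4

4908738.52 mm^4


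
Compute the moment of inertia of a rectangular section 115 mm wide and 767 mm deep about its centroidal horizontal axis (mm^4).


I = b * h^3 / 12
= 115 * 767^3 / 12
= 115 * 451217663 / 12
= 4324169270.42 mm^4

4324169270.42 mm^4


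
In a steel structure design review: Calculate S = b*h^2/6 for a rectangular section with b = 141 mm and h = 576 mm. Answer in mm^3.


S = b * h^2 / 6
= 141 * 576^2 / 6
= 141 * 331776 / 6
= 7796736.0 mm^3

7796736.0 mm^3


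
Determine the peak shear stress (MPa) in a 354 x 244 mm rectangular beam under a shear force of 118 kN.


A = b * h = 354 * 244 = 86376 mm^2
V = 118 kN = 118000.0 N
tau_max = 1.5 * V / A = 1.5 * 118000.0 / 86376
= 2.0492 MPa

2.0492 MPa


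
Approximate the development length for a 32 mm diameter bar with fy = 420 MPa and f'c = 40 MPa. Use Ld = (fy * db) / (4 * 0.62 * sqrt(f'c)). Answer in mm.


Ld = (fy * db) / (4 * 0.62 * sqrt(f'c))
= (420 * 32) / (4 * 0.62 * sqrt(40))
= 13440 / 15.6849
= 856.88 mm

856.88 mm


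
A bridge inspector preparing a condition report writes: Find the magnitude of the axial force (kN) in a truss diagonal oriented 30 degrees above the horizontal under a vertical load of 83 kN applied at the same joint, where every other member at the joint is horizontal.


At the joint, only the diagonal has a vertical component, so vertical equilibrium gives:
F * sin(30) = 83
F = 83 / sin(30)
= 83 / 0.5
= 166.0 kN

166.0 kN


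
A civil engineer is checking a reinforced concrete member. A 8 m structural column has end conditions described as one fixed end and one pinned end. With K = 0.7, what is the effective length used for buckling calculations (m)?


L_eff = K * L
= 0.7 * 8
= 5.6 m

5.6 m


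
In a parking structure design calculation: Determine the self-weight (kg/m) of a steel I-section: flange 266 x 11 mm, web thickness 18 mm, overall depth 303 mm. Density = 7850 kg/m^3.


A_flanges = 2 * 266 * 11 = 5852 mm^2
A_web = (303 - 2 * 11) * 18 = 5058 mm^2
A_total = 5852 + 5058 = 10910 mm^2 = 0.010910 m^2
Weight = rho * A = 7850 * 0.010910 = 85.6435 kg/m

85.6435 kg/m


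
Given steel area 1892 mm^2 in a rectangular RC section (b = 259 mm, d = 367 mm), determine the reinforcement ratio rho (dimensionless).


rho = As / (b * d)
= 1892 / (259 * 367)
= 1892 / 95053
= 0.019905 (dimensionless)

0.019905 (dimensionless)


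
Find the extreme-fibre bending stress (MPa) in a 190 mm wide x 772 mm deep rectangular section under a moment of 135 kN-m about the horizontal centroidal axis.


I = b * h^3 / 12 = 190 * 772^3 / 12 = 7284911093.33 mm^4
y = h / 2 = 772 / 2 = 386.0 mm
M = 135 kN-m = 135000000.0 N-mm
sigma = M * y / I = 135000000.0 * 386.0 / 7284911093.33
= 7.15 MPa

7.15 MPa


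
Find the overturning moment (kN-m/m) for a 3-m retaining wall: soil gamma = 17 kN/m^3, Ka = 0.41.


Pa = 0.5 * Ka * gamma * H^2
= 0.5 * 0.41 * 17 * 3^2
= 31.365 kN/m
Arm = H / 3 = 3 / 3 = 1.0 m
Mo = Pa * arm = Pa * H / 3 = 31.365 * 3 / 3 = 31.365 kN-m/m

31.365 kN-m/m


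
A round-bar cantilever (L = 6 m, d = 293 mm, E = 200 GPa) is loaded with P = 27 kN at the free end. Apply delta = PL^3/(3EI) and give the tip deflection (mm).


I = pi * d^4 / 64 = pi * 293^4 / 64 = 361776522.7 mm^4
L = 6000.0 mm, P = 27000.0 N, E = 200000.0 MPa
delta = P * L^3 / (3 * E * I)
= 27000.0 * 6000.0^3 / (3 * 200000.0 * 361776522.7)
= 26.8674 mm

26.8674 mm


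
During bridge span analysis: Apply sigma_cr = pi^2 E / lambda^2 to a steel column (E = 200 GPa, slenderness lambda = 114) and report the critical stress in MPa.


sigma_cr = pi^2 * E / lambda^2
= 9.8696 * 200000.0 / 114^2
= 9.8696 * 200000.0 / 12996
= 151.8868 MPa

151.8868 MPa


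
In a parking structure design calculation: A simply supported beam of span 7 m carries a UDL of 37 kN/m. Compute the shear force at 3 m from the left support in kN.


R_A = w * L / 2 = 37 * 7 / 2 = 129.5 kN
V(x) = R_A - w * x = 129.5 - 37 * 3
= 18.5 kN

18.5 kN


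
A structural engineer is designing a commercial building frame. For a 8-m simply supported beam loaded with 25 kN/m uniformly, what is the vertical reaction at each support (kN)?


Total load = w * L = 25 * 8 = 200 kN
By symmetry, each reaction R = total / 2 = 200 / 2 = 100.0 kN

100.0 kN


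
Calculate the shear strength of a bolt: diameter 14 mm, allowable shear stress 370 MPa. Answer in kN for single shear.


A = pi * d^2 / 4 = pi * 14^2 / 4 = 153.938 mm^2
V = f_v * A / 1000 = 370 * 153.938 / 1000
= 56.9571 kN

56.9571 kN


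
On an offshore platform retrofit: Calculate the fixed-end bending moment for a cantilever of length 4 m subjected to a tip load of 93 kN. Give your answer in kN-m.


For a cantilever with a point load at the free end:
M_max = P * L = 93 * 4 = 372 kN-m

372 kN-m


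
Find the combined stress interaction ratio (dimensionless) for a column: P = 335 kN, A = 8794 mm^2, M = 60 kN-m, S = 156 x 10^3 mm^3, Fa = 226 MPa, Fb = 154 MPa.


f_a = P / A = 335000.0 / 8794 = 38.0942 MPa
f_b = M / S = 60000000.0 / 156000.0 = 384.6154 MPa
Ratio = f_a / Fa + f_b / Fb
= 38.0942 / 226 + 384.6154 / 154
= 2.6661 (dimensionless)

2.6661 (dimensionless)


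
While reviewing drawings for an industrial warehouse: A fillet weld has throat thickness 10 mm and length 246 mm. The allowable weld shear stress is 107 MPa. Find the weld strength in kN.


Strength = throat * length * allowable stress
= 10 * 246 * 107 N
= 263220 N
= 263.22 kN

263.22 kN


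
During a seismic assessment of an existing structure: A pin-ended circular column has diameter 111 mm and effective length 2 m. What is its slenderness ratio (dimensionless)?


Radius of gyration r = d / 4 = 111 / 4 = 27.75 mm
L_eff = 2000.0 mm
Slenderness ratio = L / r = 2000.0 / 27.75 = 72.07 (dimensionless)

72.07 (dimensionless)


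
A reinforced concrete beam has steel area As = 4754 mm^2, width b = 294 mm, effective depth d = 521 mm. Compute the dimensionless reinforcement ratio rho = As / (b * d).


rho = As / (b * d)
= 4754 / (294 * 521)
= 4754 / 153174
= 0.031037 (dimensionless)

0.031037 (dimensionless)


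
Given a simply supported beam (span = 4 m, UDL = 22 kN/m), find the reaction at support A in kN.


Total load = w * L = 22 * 4 = 88 kN
By symmetry, each reaction R = total / 2 = 88 / 2 = 44.0 kN

44.0 kN


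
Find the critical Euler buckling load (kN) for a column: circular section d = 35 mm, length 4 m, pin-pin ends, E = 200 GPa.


I = pi * d^4 / 64 = 73661.76 mm^4
L = 4000.0 mm
P_cr = pi^2 * E * I / L^2
= 9.8696 * 200000.0 * 73661.76 / 4000.0^2
= 9087.66 N = 9.0877 kN

9.0877 kN


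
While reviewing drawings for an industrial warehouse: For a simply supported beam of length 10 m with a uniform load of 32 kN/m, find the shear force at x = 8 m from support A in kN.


R_A = w * L / 2 = 32 * 10 / 2 = 160.0 kN
V(x) = R_A - w * x = 160.0 - 32 * 8
= -96.0 kN

-96.0 kN


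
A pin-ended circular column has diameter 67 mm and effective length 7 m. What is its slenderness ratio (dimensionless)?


Radius of gyration r = d / 4 = 67 / 4 = 16.75 mm
L_eff = 7000.0 mm
Slenderness ratio = L / r = 7000.0 / 16.75 = 417.91 (dimensionless)

417.91 (dimensionless)


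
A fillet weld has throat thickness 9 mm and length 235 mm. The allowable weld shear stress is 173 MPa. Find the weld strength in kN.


Strength = throat * length * allowable stress
= 9 * 235 * 173 N
= 365895 N
= 365.89 kN

365.89 kN


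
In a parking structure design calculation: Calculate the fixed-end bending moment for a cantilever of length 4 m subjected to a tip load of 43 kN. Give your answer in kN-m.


For a cantilever with a point load at the free end:
M_max = P * L = 43 * 4 = 172 kN-m

172 kN-m


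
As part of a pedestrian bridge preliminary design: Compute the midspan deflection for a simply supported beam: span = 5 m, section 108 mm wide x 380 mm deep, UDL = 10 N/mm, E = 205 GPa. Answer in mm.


I = 108 * 380^3 / 12 = 493848000.0 mm^4
L = 5000.0 mm, w = 10 N/mm, E = 205000.0 MPa
delta = 5 * w * L^4 / (384 * E * I)
= 5 * 10 * 5000.0^4 / (384 * 205000.0 * 493848000.0)
= 0.8038 mm

0.8038 mm


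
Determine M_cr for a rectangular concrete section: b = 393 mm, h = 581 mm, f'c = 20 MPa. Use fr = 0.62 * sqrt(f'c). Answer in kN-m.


fr = 0.62 * sqrt(20) = 0.62 * 4.4721 = 2.7727 MPa
I = 393 * 581^3 / 12 = 6423026317.75 mm^4
y_t = 290.5 mm
M_cr = fr * I / y_t = 2.7727 * 6423026317.75 / 290.5 N-mm
= 61.3056 kN-m

61.3056 kN-m


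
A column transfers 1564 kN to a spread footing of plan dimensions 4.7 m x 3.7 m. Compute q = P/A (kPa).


A = 4.7 * 3.7 = 17.39 m^2
q = P / A = 1564 / 17.39
= 89.9367 kPa

89.9367 kPa


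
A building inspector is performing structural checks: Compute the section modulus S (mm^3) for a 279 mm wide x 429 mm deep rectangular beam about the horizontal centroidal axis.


S = b * h^2 / 6
= 279 * 429^2 / 6
= 279 * 184041 / 6
= 8557906.5 mm^3

8557906.5 mm^3


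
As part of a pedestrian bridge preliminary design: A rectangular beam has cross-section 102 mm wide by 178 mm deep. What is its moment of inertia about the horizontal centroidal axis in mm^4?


I = b * h^3 / 12
= 102 * 178^3 / 12
= 102 * 5639752 / 12
= 47937892.0 mm^4

47937892.0 mm^4


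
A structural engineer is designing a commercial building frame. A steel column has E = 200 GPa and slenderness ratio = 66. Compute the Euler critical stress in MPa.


sigma_cr = pi^2 * E / lambda^2
= 9.8696 * 200000.0 / 66^2
= 9.8696 * 200000.0 / 4356
= 453.1499 MPa

453.1499 MPa


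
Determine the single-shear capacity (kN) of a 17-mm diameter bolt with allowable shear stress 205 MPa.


A = pi * d^2 / 4 = pi * 17^2 / 4 = 226.9801 mm^2
V = f_v * A / 1000 = 205 * 226.9801 / 1000
= 46.5309 kN

46.5309 kN


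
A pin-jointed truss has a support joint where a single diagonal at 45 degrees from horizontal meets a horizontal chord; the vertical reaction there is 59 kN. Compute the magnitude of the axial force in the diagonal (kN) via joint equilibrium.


At the joint, only the diagonal has a vertical component, so vertical equilibrium gives:
F * sin(45) = 59
F = 59 / sin(45)
= 59 / 0.707107
= 83.44 kN

83.44 kN


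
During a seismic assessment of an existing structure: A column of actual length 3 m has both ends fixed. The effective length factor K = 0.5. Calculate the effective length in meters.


L_eff = K * L
= 0.5 * 3
= 1.5 m

1.5 m


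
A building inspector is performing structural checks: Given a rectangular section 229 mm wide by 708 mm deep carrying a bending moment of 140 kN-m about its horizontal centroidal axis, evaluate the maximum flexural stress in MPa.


I = b * h^3 / 12 = 229 * 708^3 / 12 = 6772577904.0 mm^4
y = h / 2 = 708 / 2 = 354.0 mm
M = 140 kN-m = 140000000.0 N-mm
sigma = M * y / I = 140000000.0 * 354.0 / 6772577904.0
= 7.32 MPa

7.32 MPa


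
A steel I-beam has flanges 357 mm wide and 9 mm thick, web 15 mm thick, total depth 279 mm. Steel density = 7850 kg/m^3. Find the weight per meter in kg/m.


A_flanges = 2 * 357 * 9 = 6426 mm^2
A_web = (279 - 2 * 9) * 15 = 3915 mm^2
A_total = 6426 + 3915 = 10341 mm^2 = 0.010341 m^2
Weight = rho * A = 7850 * 0.010341 = 81.1769 kg/m

81.1769 kg/m


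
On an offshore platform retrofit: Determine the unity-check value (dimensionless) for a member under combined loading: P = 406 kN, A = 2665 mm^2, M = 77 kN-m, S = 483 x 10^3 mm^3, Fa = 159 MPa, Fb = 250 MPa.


f_a = P / A = 406000.0 / 2665 = 152.3452 MPa
f_b = M / S = 77000000.0 / 483000.0 = 159.4203 MPa
Ratio = f_a / Fa + f_b / Fb
= 152.3452 / 159 + 159.4203 / 250
= 1.5958 (dimensionless)

1.5958 (dimensionless)


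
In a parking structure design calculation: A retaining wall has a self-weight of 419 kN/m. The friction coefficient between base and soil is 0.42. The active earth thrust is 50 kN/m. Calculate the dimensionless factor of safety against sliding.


Resisting force = mu * W = 0.42 * 419 = 175.98 kN/m
FOS = Resisting / Driving = 175.98 / 50
= 3.5196 (dimensionless)

3.5196 (dimensionless)


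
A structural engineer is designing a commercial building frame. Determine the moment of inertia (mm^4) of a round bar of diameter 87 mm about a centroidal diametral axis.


r = d / 2 = 87 / 2 = 43.5 mm
I = pi * r^4 / 4 = pi * 43.5^4 / 4
= 2812204.57 mm^4

2812204.57 mm^4


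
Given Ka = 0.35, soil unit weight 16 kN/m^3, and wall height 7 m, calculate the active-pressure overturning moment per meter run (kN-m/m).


Pa = 0.5 * Ka * gamma * H^2
= 0.5 * 0.35 * 16 * 7^2
= 137.2 kN/m
Arm = H / 3 = 7 / 3 = 2.3333 m
Mo = Pa * arm = Pa * H / 3 = 137.2 * 7 / 3 = 320.1333 kN-m/m

320.1333 kN-m/m


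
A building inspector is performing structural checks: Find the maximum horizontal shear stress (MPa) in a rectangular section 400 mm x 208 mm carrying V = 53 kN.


A = b * h = 400 * 208 = 83200 mm^2
V = 53 kN = 53000.0 N
tau_max = 1.5 * V / A = 1.5 * 53000.0 / 83200
= 0.9555 MPa

0.9555 MPa


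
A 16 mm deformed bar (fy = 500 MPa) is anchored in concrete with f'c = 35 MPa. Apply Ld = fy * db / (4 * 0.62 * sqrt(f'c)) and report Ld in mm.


Ld = (fy * db) / (4 * 0.62 * sqrt(f'c))
= (500 * 16) / (4 * 0.62 * sqrt(35))
= 8000 / 14.6719
= 545.26 mm

545.26 mm


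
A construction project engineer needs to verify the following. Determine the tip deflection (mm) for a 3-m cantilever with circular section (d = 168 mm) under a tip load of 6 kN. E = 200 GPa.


I = pi * d^4 / 64 = pi * 168^4 / 64 = 39102725.18 mm^4
L = 3000.0 mm, P = 6000.0 N, E = 200000.0 MPa
delta = P * L^3 / (3 * E * I)
= 6000.0 * 3000.0^3 / (3 * 200000.0 * 39102725.18)
= 6.9049 mm

6.9049 mm


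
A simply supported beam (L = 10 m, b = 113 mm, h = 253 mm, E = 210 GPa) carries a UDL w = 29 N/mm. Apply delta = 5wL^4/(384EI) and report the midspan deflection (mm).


I = 113 * 253^3 / 12 = 152496108.42 mm^4
L = 10000.0 mm, w = 29 N/mm, E = 210000.0 MPa
delta = 5 * w * L^4 / (384 * E * I)
= 5 * 29 * 10000.0^4 / (384 * 210000.0 * 152496108.42)
= 117.9122 mm

117.9122 mm


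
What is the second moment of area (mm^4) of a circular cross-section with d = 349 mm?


r = d / 2 = 349 / 2 = 174.5 mm
I = pi * r^4 / 4 = pi * 174.5^4 / 4
= 728235098.33 mm^4

728235098.33 mm^4


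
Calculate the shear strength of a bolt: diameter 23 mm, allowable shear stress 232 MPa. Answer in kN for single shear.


A = pi * d^2 / 4 = pi * 23^2 / 4 = 415.4756 mm^2
V = f_v * A / 1000 = 232 * 415.4756 / 1000
= 96.3903 kN

96.3903 kN


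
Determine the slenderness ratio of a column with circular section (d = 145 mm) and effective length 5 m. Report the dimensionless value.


Radius of gyration r = d / 4 = 145 / 4 = 36.25 mm
L_eff = 5000.0 mm
Slenderness ratio = L / r = 5000.0 / 36.25 = 137.93 (dimensionless)

137.93 (dimensionless)


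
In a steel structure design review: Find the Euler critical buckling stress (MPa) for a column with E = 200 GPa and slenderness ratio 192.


sigma_cr = pi^2 * E / lambda^2
= 9.8696 * 200000.0 / 192^2
= 9.8696 * 200000.0 / 36864
= 53.546 MPa

53.546 MPa


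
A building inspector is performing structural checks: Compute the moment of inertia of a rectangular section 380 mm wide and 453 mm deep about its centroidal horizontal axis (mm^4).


I = b * h^3 / 12
= 380 * 453^3 / 12
= 380 * 92959677 / 12
= 2943723105.0 mm^4

2943723105.0 mm^4


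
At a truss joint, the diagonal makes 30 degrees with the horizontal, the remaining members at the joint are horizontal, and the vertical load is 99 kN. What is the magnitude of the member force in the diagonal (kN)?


At the joint, only the diagonal has a vertical component, so vertical equilibrium gives:
F * sin(30) = 99
F = 99 / sin(30)
= 99 / 0.5
= 198.0 kN

198.0 kN


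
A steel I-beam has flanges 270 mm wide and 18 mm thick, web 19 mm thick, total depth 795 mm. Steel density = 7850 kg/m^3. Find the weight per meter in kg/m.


A_flanges = 2 * 270 * 18 = 9720 mm^2
A_web = (795 - 2 * 18) * 19 = 14421 mm^2
A_total = 9720 + 14421 = 24141 mm^2 = 0.024141 m^2
Weight = rho * A = 7850 * 0.024141 = 189.5068 kg/m

189.5068 kg/m


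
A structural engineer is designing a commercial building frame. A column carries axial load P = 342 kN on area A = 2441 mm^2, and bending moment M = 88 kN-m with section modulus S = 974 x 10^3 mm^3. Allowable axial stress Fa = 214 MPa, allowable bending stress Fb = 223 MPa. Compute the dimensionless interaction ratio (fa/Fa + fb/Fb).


f_a = P / A = 342000.0 / 2441 = 140.1065 MPa
f_b = M / S = 88000000.0 / 974000.0 = 90.3491 MPa
Ratio = f_a / Fa + f_b / Fb
= 140.1065 / 214 + 90.3491 / 223
= 1.0599 (dimensionless)

1.0599 (dimensionless)


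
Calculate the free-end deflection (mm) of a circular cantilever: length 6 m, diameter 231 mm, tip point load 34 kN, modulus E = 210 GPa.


I = pi * d^4 / 64 = pi * 231^4 / 64 = 139771240.06 mm^4
L = 6000.0 mm, P = 34000.0 N, E = 210000.0 MPa
delta = P * L^3 / (3 * E * I)
= 34000.0 * 6000.0^3 / (3 * 210000.0 * 139771240.06)
= 83.4016 mm

83.4016 mm


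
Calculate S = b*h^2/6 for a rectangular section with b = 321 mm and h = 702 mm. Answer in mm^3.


S = b * h^2 / 6
= 321 * 702^2 / 6
= 321 * 492804 / 6
= 26365014.0 mm^3

26365014.0 mm^3


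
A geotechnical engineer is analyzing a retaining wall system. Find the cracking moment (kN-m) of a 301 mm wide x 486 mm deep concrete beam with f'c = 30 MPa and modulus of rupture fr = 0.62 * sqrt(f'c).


fr = 0.62 * sqrt(30) = 0.62 * 5.4772 = 3.3959 MPa
I = 301 * 486^3 / 12 = 2879347338.0 mm^4
y_t = 243.0 mm
M_cr = fr * I / y_t = 3.3959 * 2879347338.0 / 243.0 N-mm
= 40.2383 kN-m

40.2383 kN-m
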